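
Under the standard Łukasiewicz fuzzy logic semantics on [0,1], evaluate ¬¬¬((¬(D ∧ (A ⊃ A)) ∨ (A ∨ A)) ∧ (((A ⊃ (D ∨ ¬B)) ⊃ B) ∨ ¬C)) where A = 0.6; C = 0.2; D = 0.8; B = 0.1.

0.40

(A ⊃ A): min(1, 1 − 0.6 + 0.6) = 1
(D ∧ (A ⊃ A)) = min(0.8, 1) = 0.8
¬(D ∧ (A ⊃ A)): Łukasiewicz ¬ gives 1 − 0.8 = 0.2
(A ∨ A) = max(0.6, 0.6) = 0.6
(¬(D ∧ (A ⊃ A)) ∨ (A ∨ A)) = max(0.2, 0.6) = 0.6
¬B: Łukasiewicz ¬ gives 1 − 0.1 = 0.9
(D ∨ ¬B) = max(0.8, 0.9) = 0.9
(A ⊃ (D ∨ ¬B)): min(1, 1 − 0.6 + 0.9) = 1
((A ⊃ (D ∨ ¬B)) ⊃ B): min(1, 1 − 1 + 0.1) = 0.1
¬C: Łukasiewicz ¬ gives 1 − 0.2 = 0.8
(((A ⊃ (D ∨ ¬B)) ⊃ B) ∨ ¬C) = max(0.1, 0.8) = 0.8
((¬(D ∧ (A ⊃ A)) ∨ (A ∨ A)) ∧ (((A ⊃ (D ∨ ¬B)) ⊃ B) ∨ ¬C)) = min(0.6, 0.8) = 0.6
¬((¬(D ∧ (A ⊃ A)) ∨ (A ∨ A)) ∧ (((A ⊃ (D ∨ ¬B)) ⊃ B) ∨ ¬C)): Łukasiewicz ¬ gives 1 − 0.6 = 0.4
¬¬((¬(D ∧ (A ⊃ A)) ∨ (A ∨ A)) ∧ (((A ⊃ (D ∨ ¬B)) ⊃ B) ∨ ¬C)): Łukasiewicz ¬ gives 1 − 0.4 = 0.6
¬¬¬((¬(D ∧ (A ⊃ A)) ∨ (A ∨ A)) ∧ (((A ⊃ (D ∨ ¬B)) ⊃ B) ∨ ¬C)): Łukasiewicz ¬ gives 1 − 0.6 = 0.4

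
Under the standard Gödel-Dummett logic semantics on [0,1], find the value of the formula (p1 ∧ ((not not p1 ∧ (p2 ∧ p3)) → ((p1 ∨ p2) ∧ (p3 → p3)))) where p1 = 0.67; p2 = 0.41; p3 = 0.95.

0.67

not p1: Gödel ¬ of 0.67 = 0 (operand ≠ 0)
not not p1: Gödel ¬ of 0 = 1 (operand is 0)
(p2 ∧ p3) = min(0.41, 0.95) = 0.41
(not not p1 ∧ (p2 ∧ p3)) = min(1, 0.41) = 0.41
(p1 ∨ p2) = max(0.67, 0.41) = 0.67
(p3 → p3): 0.95 ≤ 0.95, so result = 1
((p1 ∨ p2) ∧ (p3 → p3)) = min(0.67, 1) = 0.67
((not not p1 ∧ (p2 ∧ p3)) → ((p1 ∨ p2) ∧ (p3 → p3))): 0.41 ≤ 0.67, so result = 1
(p1 ∧ ((not not p1 ∧ (p2 ∧ p3)) → ((p1 ∨ p2) ∧ (p3 → p3)))) = min(0.67, 1) = 0.67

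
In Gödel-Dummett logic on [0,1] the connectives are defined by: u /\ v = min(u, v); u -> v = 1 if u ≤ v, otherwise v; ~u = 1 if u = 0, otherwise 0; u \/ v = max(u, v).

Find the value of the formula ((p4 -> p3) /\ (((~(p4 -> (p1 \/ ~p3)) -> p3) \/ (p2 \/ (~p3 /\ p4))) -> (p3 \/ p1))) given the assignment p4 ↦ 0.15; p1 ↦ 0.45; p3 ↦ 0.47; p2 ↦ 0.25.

0.47

(p4 -> p3): 0.15 ≤ 0.47, so result = 1
~p3: Gödel ¬ of 0.47 = 0 (operand ≠ 0)
(p1 \/ ~p3) = max(0.45, 0) = 0.45
(p4 -> (p1 \/ ~p3)): 0.15 ≤ 0.45, so result = 1
~(p4 -> (p1 \/ ~p3)): Gödel ¬ of 1 = 0 (operand ≠ 0)
(~(p4 -> (p1 \/ ~p3)) -> p3): 0 ≤ 0.47, so result = 1
~p3: Gödel ¬ of 0.47 = 0 (operand ≠ 0)
(~p3 /\ p4) = min(0, 0.15) = 0
(p2 \/ (~p3 /\ p4)) = max(0.25, 0) = 0.25
((~(p4 -> (p1 \/ ~p3)) -> p3) \/ (p2 \/ (~p3 /\ p4))) = max(1, 0.25) = 1
(p3 \/ p1) = max(0.47, 0.45) = 0.47
(((~(p4 -> (p1 \/ ~p3)) -> p3) \/ (p2 \/ (~p3 /\ p4))) -> (p3 \/ p1)): 1 > 0.47, so result = 0.47
((p4 -> p3) /\ (((~(p4 -> (p1 \/ ~p3)) -> p3) \/ (p2 \/ (~p3 /\ p4))) -> (p3 \/ p1))) = min(1, 0.47) = 0.47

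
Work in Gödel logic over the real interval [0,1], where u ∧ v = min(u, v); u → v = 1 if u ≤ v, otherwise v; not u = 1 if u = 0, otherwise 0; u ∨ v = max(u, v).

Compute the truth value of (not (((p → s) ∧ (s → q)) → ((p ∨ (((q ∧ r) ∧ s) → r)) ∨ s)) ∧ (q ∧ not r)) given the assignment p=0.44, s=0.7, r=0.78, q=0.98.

0.00

(p → s): 0.44 ≤ 0.7, so result = 1
(s → q): 0.7 ≤ 0.98, so result = 1
((p → s) ∧ (s → q)) = min(1, 1) = 1
(q ∧ r) = min(0.98, 0.78) = 0.78
((q ∧ r) ∧ s) = min(0.78, 0.7) = 0.7
(((q ∧ r) ∧ s) → r): 0.7 ≤ 0.78, so result = 1
(p ∨ (((q ∧ r) ∧ s) → r)) = max(0.44, 1) = 1
((p ∨ (((q ∧ r) ∧ s) → r)) ∨ s) = max(1, 0.7) = 1
(((p → s) ∧ (s → q)) → ((p ∨ (((q ∧ r) ∧ s) → r)) ∨ s)): 1 ≤ 1, so result = 1
not (((p → s) ∧ (s → q)) → ((p ∨ (((q ∧ r) ∧ s) → r)) ∨ s)): Gödel ¬ of 1 = 0 (operand ≠ 0)
not r: Gödel ¬ of 0.78 = 0 (operand ≠ 0)
(q ∧ not r) = min(0.98, 0) = 0
(not (((p → s) ∧ (s → q)) → ((p ∨ (((q ∧ r) ∧ s) → r)) ∨ s)) ∧ (q ∧ not r)) = min(0, 0) = 0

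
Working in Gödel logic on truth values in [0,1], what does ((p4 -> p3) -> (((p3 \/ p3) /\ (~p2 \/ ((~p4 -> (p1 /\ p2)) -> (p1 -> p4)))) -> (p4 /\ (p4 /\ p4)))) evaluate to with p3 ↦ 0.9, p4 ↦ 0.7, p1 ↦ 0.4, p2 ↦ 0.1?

(p4 -> p3): 0.7 ≤ 0.9, so result = 1
(p3 \/ p3) = max(0.9, 0.9) = 0.9
~p2: Gödel ¬ of 0.1 = 0 (operand ≠ 0)
~p4: Gödel ¬ of 0.7 = 0 (operand ≠ 0)
(p1 /\ p2) = min(0.4, 0.1) = 0.1
(~p4 -> (p1 /\ p2)): 0 ≤ 0.1, so result = 1
(p1 -> p4): 0.4 ≤ 0.7, so result = 1
((~p4 -> (p1 /\ p2)) -> (p1 -> p4)): 1 ≤ 1, so result = 1
(~p2 \/ ((~p4 -> (p1 /\ p2)) -> (p1 -> p4))) = max(0, 1) = 1
((p3 \/ p3) /\ (~p2 \/ ((~p4 -> (p1 /\ p2)) -> (p1 -> p4)))) = min(0.9, 1) = 0.9
(p4 /\ p4) = min(0.7, 0.7) = 0.7
(p4 /\ (p4 /\ p4)) = min(0.7, 0.7) = 0.7
(((p3 \/ p3) /\ (~p2 \/ ((~p4 -> (p1 /\ p2)) -> (p1 -> p4)))) -> (p4 /\ (p4 /\ p4))): 0.9 > 0.7, so result = 0.7
((p4 -> p3) -> (((p3 \/ p3) /\ (~p2 \/ ((~p4 -> (p1 /\ p2)) -> (p1 -> p4)))) -> (p4 /\ (p4 /\ p4)))): 1 > 0.7, so result = 0.7

0.70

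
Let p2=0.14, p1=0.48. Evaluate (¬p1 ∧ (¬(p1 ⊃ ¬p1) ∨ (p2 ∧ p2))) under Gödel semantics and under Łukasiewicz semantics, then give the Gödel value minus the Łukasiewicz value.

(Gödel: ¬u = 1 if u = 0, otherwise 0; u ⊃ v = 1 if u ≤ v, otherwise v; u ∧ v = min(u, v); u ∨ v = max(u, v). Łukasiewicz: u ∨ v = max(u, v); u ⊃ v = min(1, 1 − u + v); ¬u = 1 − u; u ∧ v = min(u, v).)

-0.14

Gödel evaluation:
  ¬p1: Gödel ¬ of 0.48 = 0 (operand ≠ 0)
  ¬p1: Gödel ¬ of 0.48 = 0 (operand ≠ 0)
  (p1 ⊃ ¬p1): 0.48 > 0, so result = 0
  ¬(p1 ⊃ ¬p1): Gödel ¬ of 0 = 1 (operand is 0)
  (p2 ∧ p2) = min(0.14, 0.14) = 0.14
  (¬(p1 ⊃ ¬p1) ∨ (p2 ∧ p2)) = max(1, 0.14) = 1
  (¬p1 ∧ (¬(p1 ⊃ ¬p1) ∨ (p2 ∧ p2))) = min(0, 1) = 0
  Gödel value = 0
Łukasiewicz evaluation:
  ¬p1: Łukasiewicz ¬ gives 1 − 0.48 = 0.52
  ¬p1: Łukasiewicz ¬ gives 1 − 0.48 = 0.52
  (p1 ⊃ ¬p1): min(1, 1 − 0.48 + 0.52) = 1
  ¬(p1 ⊃ ¬p1): Łukasiewicz ¬ gives 1 − 1 = 0
  (p2 ∧ p2) = min(0.14, 0.14) = 0.14
  (¬(p1 ⊃ ¬p1) ∨ (p2 ∧ p2)) = max(0, 0.14) = 0.14
  (¬p1 ∧ (¬(p1 ⊃ ¬p1) ∨ (p2 ∧ p2))) = min(0.52, 0.14) = 0.14
  Łukasiewicz value = 0.14
Difference: 0 − 0.14 = -0.14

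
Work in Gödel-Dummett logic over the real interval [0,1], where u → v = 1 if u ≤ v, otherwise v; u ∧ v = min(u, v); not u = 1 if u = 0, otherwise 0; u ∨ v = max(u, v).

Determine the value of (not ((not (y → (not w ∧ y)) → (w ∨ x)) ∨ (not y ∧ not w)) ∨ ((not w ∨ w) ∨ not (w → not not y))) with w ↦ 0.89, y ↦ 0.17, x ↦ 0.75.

not w: Gödel ¬ of 0.89 = 0 (operand ≠ 0)
(not w ∧ y) = min(0, 0.17) = 0
(y → (not w ∧ y)): 0.17 > 0, so result = 0
not (y → (not w ∧ y)): Gödel ¬ of 0 = 1 (operand is 0)
(w ∨ x) = max(0.89, 0.75) = 0.89
(not (y → (not w ∧ y)) → (w ∨ x)): 1 > 0.89, so result = 0.89
not y: Gödel ¬ of 0.17 = 0 (operand ≠ 0)
not w: Gödel ¬ of 0.89 = 0 (operand ≠ 0)
(not y ∧ not w) = min(0, 0) = 0
((not (y → (not w ∧ y)) → (w ∨ x)) ∨ (not y ∧ not w)) = max(0.89, 0) = 0.89
not ((not (y → (not w ∧ y)) → (w ∨ x)) ∨ (not y ∧ not w)): Gödel ¬ of 0.89 = 0 (operand ≠ 0)
not w: Gödel ¬ of 0.89 = 0 (operand ≠ 0)
(not w ∨ w) = max(0, 0.89) = 0.89
not y: Gödel ¬ of 0.17 = 0 (operand ≠ 0)
not not y: Gödel ¬ of 0 = 1 (operand is 0)
(w → not not y): 0.89 ≤ 1, so result = 1
not (w → not not y): Gödel ¬ of 1 = 0 (operand ≠ 0)
((not w ∨ w) ∨ not (w → not not y)) = max(0.89, 0) = 0.89
(not ((not (y → (not w ∧ y)) → (w ∨ x)) ∨ (not y ∧ not w)) ∨ ((not w ∨ w) ∨ not (w → not not y))) = max(0, 0.89) = 0.89

0.89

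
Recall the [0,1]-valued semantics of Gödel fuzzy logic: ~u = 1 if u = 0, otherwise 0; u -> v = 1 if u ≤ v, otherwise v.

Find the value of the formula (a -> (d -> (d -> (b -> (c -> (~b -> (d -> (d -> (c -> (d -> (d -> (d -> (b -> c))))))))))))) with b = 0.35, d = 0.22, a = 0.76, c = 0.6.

~b: Gödel ¬ of 0.35 = 0 (operand ≠ 0)
(b -> c): 0.35 ≤ 0.6, so result = 1
(d -> (b -> c)): 0.22 ≤ 1, so result = 1
(d -> (d -> (b -> c))): 0.22 ≤ 1, so result = 1
(d -> (d -> (d -> (b -> c)))): 0.22 ≤ 1, so result = 1
(c -> (d -> (d -> (d -> (b -> c))))): 0.6 ≤ 1, so result = 1
(d -> (c -> (d -> (d -> (d -> (b -> c)))))): 0.22 ≤ 1, so result = 1
(d -> (d -> (c -> (d -> (d -> (d -> (b -> c))))))): 0.22 ≤ 1, so result = 1
(~b -> (d -> (d -> (c -> (d -> (d -> (d -> (b -> c)))))))): 0 ≤ 1, so result = 1
(c -> (~b -> (d -> (d -> (c -> (d -> (d -> (d -> (b -> c))))))))): 0.6 ≤ 1, so result = 1
(b -> (c -> (~b -> (d -> (d -> (c -> (d -> (d -> (d -> (b -> c)))))))))): 0.35 ≤ 1, so result = 1
(d -> (b -> (c -> (~b -> (d -> (d -> (c -> (d -> (d -> (d -> (b -> c))))))))))): 0.22 ≤ 1, so result = 1
(d -> (d -> (b -> (c -> (~b -> (d -> (d -> (c -> (d -> (d -> (d -> (b -> c)))))))))))): 0.22 ≤ 1, so result = 1
(a -> (d -> (d -> (b -> (c -> (~b -> (d -> (d -> (c -> (d -> (d -> (d -> (b -> c))))))))))))): 0.76 ≤ 1, so result = 1

1.00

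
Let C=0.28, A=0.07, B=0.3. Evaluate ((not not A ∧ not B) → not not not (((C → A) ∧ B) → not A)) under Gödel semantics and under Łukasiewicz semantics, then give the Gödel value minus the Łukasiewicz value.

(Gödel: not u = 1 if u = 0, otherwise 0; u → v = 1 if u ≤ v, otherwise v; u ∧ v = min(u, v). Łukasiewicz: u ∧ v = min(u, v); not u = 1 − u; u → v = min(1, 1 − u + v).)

Gödel evaluation:
  not A: Gödel ¬ of 0.07 = 0 (operand ≠ 0)
  not not A: Gödel ¬ of 0 = 1 (operand is 0)
  not B: Gödel ¬ of 0.3 = 0 (operand ≠ 0)
  (not not A ∧ not B) = min(1, 0) = 0
  (C → A): 0.28 > 0.07, so result = 0.07
  ((C → A) ∧ B) = min(0.07, 0.3) = 0.07
  not A: Gödel ¬ of 0.07 = 0 (operand ≠ 0)
  (((C → A) ∧ B) → not A): 0.07 > 0, so result = 0
  not (((C → A) ∧ B) → not A): Gödel ¬ of 0 = 1 (operand is 0)
  not not (((C → A) ∧ B) → not A): Gödel ¬ of 1 = 0 (operand ≠ 0)
  not not not (((C → A) ∧ B) → not A): Gödel ¬ of 0 = 1 (operand is 0)
  ((not not A ∧ not B) → not not not (((C → A) ∧ B) → not A)): 0 ≤ 1, so result = 1
  Gödel value = 1
Łukasiewicz evaluation:
  not A: Łukasiewicz ¬ gives 1 − 0.07 = 0.93
  not not A: Łukasiewicz ¬ gives 1 − 0.93 = 0.07
  not B: Łukasiewicz ¬ gives 1 − 0.3 = 0.7
  (not not A ∧ not B) = min(0.07, 0.7) = 0.07
  (C → A): min(1, 1 − 0.28 + 0.07) = 0.79
  ((C → A) ∧ B) = min(0.79, 0.3) = 0.3
  not A: Łukasiewicz ¬ gives 1 − 0.07 = 0.93
  (((C → A) ∧ B) → not A): min(1, 1 − 0.3 + 0.93) = 1
  not (((C → A) ∧ B) → not A): Łukasiewicz ¬ gives 1 − 1 = 0
  not not (((C → A) ∧ B) → not A): Łukasiewicz ¬ gives 1 − 0 = 1
  not not not (((C → A) ∧ B) → not A): Łukasiewicz ¬ gives 1 − 1 = 0
  ((not not A ∧ not B) → not not not (((C → A) ∧ B) → not A)): min(1, 1 − 0.07 + 0) = 0.93
  Łukasiewicz value = 0.93
Difference: 1 − 0.93 = 0.07

0.07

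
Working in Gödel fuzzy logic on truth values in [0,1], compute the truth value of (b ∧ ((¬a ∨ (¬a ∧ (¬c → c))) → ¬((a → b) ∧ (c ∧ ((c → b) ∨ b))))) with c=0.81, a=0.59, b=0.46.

0.46

¬a: Gödel ¬ of 0.59 = 0 (operand ≠ 0)
¬a: Gödel ¬ of 0.59 = 0 (operand ≠ 0)
¬c: Gödel ¬ of 0.81 = 0 (operand ≠ 0)
(¬c → c): 0 ≤ 0.81, so result = 1
(¬a ∧ (¬c → c)) = min(0, 1) = 0
(¬a ∨ (¬a ∧ (¬c → c))) = max(0, 0) = 0
(a → b): 0.59 > 0.46, so result = 0.46
(c → b): 0.81 > 0.46, so result = 0.46
((c → b) ∨ b) = max(0.46, 0.46) = 0.46
(c ∧ ((c → b) ∨ b)) = min(0.81, 0.46) = 0.46
((a → b) ∧ (c ∧ ((c → b) ∨ b))) = min(0.46, 0.46) = 0.46
¬((a → b) ∧ (c ∧ ((c → b) ∨ b))): Gödel ¬ of 0.46 = 0 (operand ≠ 0)
((¬a ∨ (¬a ∧ (¬c → c))) → ¬((a → b) ∧ (c ∧ ((c → b) ∨ b)))): 0 ≤ 0, so result = 1
(b ∧ ((¬a ∨ (¬a ∧ (¬c → c))) → ¬((a → b) ∧ (c ∧ ((c → b) ∨ b))))) = min(0.46, 1) = 0.46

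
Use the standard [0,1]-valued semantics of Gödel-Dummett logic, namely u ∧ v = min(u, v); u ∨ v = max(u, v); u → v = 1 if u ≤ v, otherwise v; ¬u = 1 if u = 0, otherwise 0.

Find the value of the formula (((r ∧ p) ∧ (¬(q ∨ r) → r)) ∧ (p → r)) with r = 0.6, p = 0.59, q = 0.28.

(r ∧ p) = min(0.6, 0.59) = 0.59
(q ∨ r) = max(0.28, 0.6) = 0.6
¬(q ∨ r): Gödel ¬ of 0.6 = 0 (operand ≠ 0)
(¬(q ∨ r) → r): 0 ≤ 0.6, so result = 1
((r ∧ p) ∧ (¬(q ∨ r) → r)) = min(0.59, 1) = 0.59
(p → r): 0.59 ≤ 0.6, so result = 1
(((r ∧ p) ∧ (¬(q ∨ r) → r)) ∧ (p → r)) = min(0.59, 1) = 0.59

0.59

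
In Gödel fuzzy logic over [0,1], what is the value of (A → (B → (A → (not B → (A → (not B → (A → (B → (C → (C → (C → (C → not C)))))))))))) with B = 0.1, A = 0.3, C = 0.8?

1.00

not B: Gödel ¬ of 0.1 = 0 (operand ≠ 0)
not B: Gödel ¬ of 0.1 = 0 (operand ≠ 0)
not C: Gödel ¬ of 0.8 = 0 (operand ≠ 0)
(C → not C): 0.8 > 0, so result = 0
(C → (C → not C)): 0.8 > 0, so result = 0
(C → (C → (C → not C))): 0.8 > 0, so result = 0
(C → (C → (C → (C → not C)))): 0.8 > 0, so result = 0
(B → (C → (C → (C → (C → not C))))): 0.1 > 0, so result = 0
(A → (B → (C → (C → (C → (C → not C)))))): 0.3 > 0, so result = 0
(not B → (A → (B → (C → (C → (C → (C → not C))))))): 0 ≤ 0, so result = 1
(A → (not B → (A → (B → (C → (C → (C → (C → not C)))))))): 0.3 ≤ 1, so result = 1
(not B → (A → (not B → (A → (B → (C → (C → (C → (C → not C))))))))): 0 ≤ 1, so result = 1
(A → (not B → (A → (not B → (A → (B → (C → (C → (C → (C → not C)))))))))): 0.3 ≤ 1, so result = 1
(B → (A → (not B → (A → (not B → (A → (B → (C → (C → (C → (C → not C))))))))))): 0.1 ≤ 1, so result = 1
(A → (B → (A → (not B → (A → (not B → (A → (B → (C → (C → (C → (C → not C)))))))))))): 0.3 ≤ 1, so result = 1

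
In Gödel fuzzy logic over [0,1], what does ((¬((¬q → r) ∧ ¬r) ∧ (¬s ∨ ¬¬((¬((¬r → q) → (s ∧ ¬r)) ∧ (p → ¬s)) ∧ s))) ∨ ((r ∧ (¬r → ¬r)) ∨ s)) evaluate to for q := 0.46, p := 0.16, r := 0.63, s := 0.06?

¬q: Gödel ¬ of 0.46 = 0 (operand ≠ 0)
(¬q → r): 0 ≤ 0.63, so result = 1
¬r: Gödel ¬ of 0.63 = 0 (operand ≠ 0)
((¬q → r) ∧ ¬r) = min(1, 0) = 0
¬((¬q → r) ∧ ¬r): Gödel ¬ of 0 = 1 (operand is 0)
¬s: Gödel ¬ of 0.06 = 0 (operand ≠ 0)
¬r: Gödel ¬ of 0.63 = 0 (operand ≠ 0)
(¬r → q): 0 ≤ 0.46, so result = 1
¬r: Gödel ¬ of 0.63 = 0 (operand ≠ 0)
(s ∧ ¬r) = min(0.06, 0) = 0
((¬r → q) → (s ∧ ¬r)): 1 > 0, so result = 0
¬((¬r → q) → (s ∧ ¬r)): Gödel ¬ of 0 = 1 (operand is 0)
¬s: Gödel ¬ of 0.06 = 0 (operand ≠ 0)
(p → ¬s): 0.16 > 0, so result = 0
(¬((¬r → q) → (s ∧ ¬r)) ∧ (p → ¬s)) = min(1, 0) = 0
((¬((¬r → q) → (s ∧ ¬r)) ∧ (p → ¬s)) ∧ s) = min(0, 0.06) = 0
¬((¬((¬r → q) → (s ∧ ¬r)) ∧ (p → ¬s)) ∧ s): Gödel ¬ of 0 = 1 (operand is 0)
¬¬((¬((¬r → q) → (s ∧ ¬r)) ∧ (p → ¬s)) ∧ s): Gödel ¬ of 1 = 0 (operand ≠ 0)
(¬s ∨ ¬¬((¬((¬r → q) → (s ∧ ¬r)) ∧ (p → ¬s)) ∧ s)) = max(0, 0) = 0
(¬((¬q → r) ∧ ¬r) ∧ (¬s ∨ ¬¬((¬((¬r → q) → (s ∧ ¬r)) ∧ (p → ¬s)) ∧ s))) = min(1, 0) = 0
¬r: Gödel ¬ of 0.63 = 0 (operand ≠ 0)
¬r: Gödel ¬ of 0.63 = 0 (operand ≠ 0)
(¬r → ¬r): 0 ≤ 0, so result = 1
(r ∧ (¬r → ¬r)) = min(0.63, 1) = 0.63
((r ∧ (¬r → ¬r)) ∨ s) = max(0.63, 0.06) = 0.63
((¬((¬q → r) ∧ ¬r) ∧ (¬s ∨ ¬¬((¬((¬r → q) → (s ∧ ¬r)) ∧ (p → ¬s)) ∧ s))) ∨ ((r ∧ (¬r → ¬r)) ∨ s)) = max(0, 0.63) = 0.63

0.63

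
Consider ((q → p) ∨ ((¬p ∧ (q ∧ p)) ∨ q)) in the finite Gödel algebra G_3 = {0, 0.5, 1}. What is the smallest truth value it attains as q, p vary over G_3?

The minimum is attained at q = 0.5, p = 0:
  (q → p): 0.5 > 0, so result = 0
  ¬p: Gödel ¬ of 0 = 1 (operand is 0)
  (q ∧ p) = min(0.5, 0) = 0
  (¬p ∧ (q ∧ p)) = min(1, 0) = 0
  ((¬p ∧ (q ∧ p)) ∨ q) = max(0, 0.5) = 0.5
  ((q → p) ∨ ((¬p ∧ (q ∧ p)) ∨ q)) = max(0, 0.5) = 0.5
Checking all 9 assignments confirms none give a value below 0.50.

0.50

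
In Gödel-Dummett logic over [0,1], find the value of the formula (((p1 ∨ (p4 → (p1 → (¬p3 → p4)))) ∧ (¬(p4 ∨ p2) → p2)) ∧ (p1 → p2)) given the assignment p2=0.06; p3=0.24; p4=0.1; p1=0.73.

¬p3: Gödel ¬ of 0.24 = 0 (operand ≠ 0)
(¬p3 → p4): 0 ≤ 0.1, so result = 1
(p1 → (¬p3 → p4)): 0.73 ≤ 1, so result = 1
(p4 → (p1 → (¬p3 → p4))): 0.1 ≤ 1, so result = 1
(p1 ∨ (p4 → (p1 → (¬p3 → p4)))) = max(0.73, 1) = 1
(p4 ∨ p2) = max(0.1, 0.06) = 0.1
¬(p4 ∨ p2): Gödel ¬ of 0.1 = 0 (operand ≠ 0)
(¬(p4 ∨ p2) → p2): 0 ≤ 0.06, so result = 1
((p1 ∨ (p4 → (p1 → (¬p3 → p4)))) ∧ (¬(p4 ∨ p2) → p2)) = min(1, 1) = 1
(p1 → p2): 0.73 > 0.06, so result = 0.06
(((p1 ∨ (p4 → (p1 → (¬p3 → p4)))) ∧ (¬(p4 ∨ p2) → p2)) ∧ (p1 → p2)) = min(1, 0.06) = 0.06

0.06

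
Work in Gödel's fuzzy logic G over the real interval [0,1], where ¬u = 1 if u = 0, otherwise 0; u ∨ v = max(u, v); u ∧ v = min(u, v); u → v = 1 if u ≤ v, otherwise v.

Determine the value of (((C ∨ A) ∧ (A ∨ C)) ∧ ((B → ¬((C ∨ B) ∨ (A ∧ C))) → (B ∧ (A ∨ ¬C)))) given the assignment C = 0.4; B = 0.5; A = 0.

0.40

(C ∨ A) = max(0.4, 0) = 0.4
(A ∨ C) = max(0, 0.4) = 0.4
((C ∨ A) ∧ (A ∨ C)) = min(0.4, 0.4) = 0.4
(C ∨ B) = max(0.4, 0.5) = 0.5
(A ∧ C) = min(0, 0.4) = 0
((C ∨ B) ∨ (A ∧ C)) = max(0.5, 0) = 0.5
¬((C ∨ B) ∨ (A ∧ C)): Gödel ¬ of 0.5 = 0 (operand ≠ 0)
(B → ¬((C ∨ B) ∨ (A ∧ C))): 0.5 > 0, so result = 0
¬C: Gödel ¬ of 0.4 = 0 (operand ≠ 0)
(A ∨ ¬C) = max(0, 0) = 0
(B ∧ (A ∨ ¬C)) = min(0.5, 0) = 0
((B → ¬((C ∨ B) ∨ (A ∧ C))) → (B ∧ (A ∨ ¬C))): 0 ≤ 0, so result = 1
(((C ∨ A) ∧ (A ∨ C)) ∧ ((B → ¬((C ∨ B) ∨ (A ∧ C))) → (B ∧ (A ∨ ¬C)))) = min(0.4, 1) = 0.4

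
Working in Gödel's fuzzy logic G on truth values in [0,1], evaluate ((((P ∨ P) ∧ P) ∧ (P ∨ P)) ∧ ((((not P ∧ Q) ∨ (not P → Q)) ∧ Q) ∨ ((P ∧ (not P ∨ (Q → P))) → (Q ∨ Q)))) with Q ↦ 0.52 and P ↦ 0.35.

(P ∨ P) = max(0.35, 0.35) = 0.35
((P ∨ P) ∧ P) = min(0.35, 0.35) = 0.35
(P ∨ P) = max(0.35, 0.35) = 0.35
(((P ∨ P) ∧ P) ∧ (P ∨ P)) = min(0.35, 0.35) = 0.35
not P: Gödel ¬ of 0.35 = 0 (operand ≠ 0)
(not P ∧ Q) = min(0, 0.52) = 0
not P: Gödel ¬ of 0.35 = 0 (operand ≠ 0)
(not P → Q): 0 ≤ 0.52, so result = 1
((not P ∧ Q) ∨ (not P → Q)) = max(0, 1) = 1
(((not P ∧ Q) ∨ (not P → Q)) ∧ Q) = min(1, 0.52) = 0.52
not P: Gödel ¬ of 0.35 = 0 (operand ≠ 0)
(Q → P): 0.52 > 0.35, so result = 0.35
(not P ∨ (Q → P)) = max(0, 0.35) = 0.35
(P ∧ (not P ∨ (Q → P))) = min(0.35, 0.35) = 0.35
(Q ∨ Q) = max(0.52, 0.52) = 0.52
((P ∧ (not P ∨ (Q → P))) → (Q ∨ Q)): 0.35 ≤ 0.52, so result = 1
((((not P ∧ Q) ∨ (not P → Q)) ∧ Q) ∨ ((P ∧ (not P ∨ (Q → P))) → (Q ∨ Q))) = max(0.52, 1) = 1
((((P ∨ P) ∧ P) ∧ (P ∨ P)) ∧ ((((not P ∧ Q) ∨ (not P → Q)) ∧ Q) ∨ ((P ∧ (not P ∨ (Q → P))) → (Q ∨ Q)))) = min(0.35, 1) = 0.35

0.35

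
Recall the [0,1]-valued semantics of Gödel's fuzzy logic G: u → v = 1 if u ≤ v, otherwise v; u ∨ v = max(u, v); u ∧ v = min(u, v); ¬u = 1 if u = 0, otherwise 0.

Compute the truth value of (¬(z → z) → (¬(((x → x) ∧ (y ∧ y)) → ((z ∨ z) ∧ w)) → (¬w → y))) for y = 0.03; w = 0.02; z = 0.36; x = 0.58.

1.00

(z → z): 0.36 ≤ 0.36, so result = 1
¬(z → z): Gödel ¬ of 1 = 0 (operand ≠ 0)
(x → x): 0.58 ≤ 0.58, so result = 1
(y ∧ y) = min(0.03, 0.03) = 0.03
((x → x) ∧ (y ∧ y)) = min(1, 0.03) = 0.03
(z ∨ z) = max(0.36, 0.36) = 0.36
((z ∨ z) ∧ w) = min(0.36, 0.02) = 0.02
(((x → x) ∧ (y ∧ y)) → ((z ∨ z) ∧ w)): 0.03 > 0.02, so result = 0.02
¬(((x → x) ∧ (y ∧ y)) → ((z ∨ z) ∧ w)): Gödel ¬ of 0.02 = 0 (operand ≠ 0)
¬w: Gödel ¬ of 0.02 = 0 (operand ≠ 0)
(¬w → y): 0 ≤ 0.03, so result = 1
(¬(((x → x) ∧ (y ∧ y)) → ((z ∨ z) ∧ w)) → (¬w → y)): 0 ≤ 1, so result = 1
(¬(z → z) → (¬(((x → x) ∧ (y ∧ y)) → ((z ∨ z) ∧ w)) → (¬w → y))): 0 ≤ 1, so result = 1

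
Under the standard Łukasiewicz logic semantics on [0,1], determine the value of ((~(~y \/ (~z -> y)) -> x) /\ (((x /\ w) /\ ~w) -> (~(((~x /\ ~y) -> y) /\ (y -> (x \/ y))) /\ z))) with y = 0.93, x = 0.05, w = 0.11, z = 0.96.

~y: Łukasiewicz ¬ gives 1 − 0.93 = 0.07
~z: Łukasiewicz ¬ gives 1 − 0.96 = 0.04
(~z -> y): min(1, 1 − 0.04 + 0.93) = 1
(~y \/ (~z -> y)) = max(0.07, 1) = 1
~(~y \/ (~z -> y)): Łukasiewicz ¬ gives 1 − 1 = 0
(~(~y \/ (~z -> y)) -> x): min(1, 1 − 0 + 0.05) = 1
(x /\ w) = min(0.05, 0.11) = 0.05
~w: Łukasiewicz ¬ gives 1 − 0.11 = 0.89
((x /\ w) /\ ~w) = min(0.05, 0.89) = 0.05
~x: Łukasiewicz ¬ gives 1 − 0.05 = 0.95
~y: Łukasiewicz ¬ gives 1 − 0.93 = 0.07
(~x /\ ~y) = min(0.95, 0.07) = 0.07
((~x /\ ~y) -> y): min(1, 1 − 0.07 + 0.93) = 1
(x \/ y) = max(0.05, 0.93) = 0.93
(y -> (x \/ y)): min(1, 1 − 0.93 + 0.93) = 1
(((~x /\ ~y) -> y) /\ (y -> (x \/ y))) = min(1, 1) = 1
~(((~x /\ ~y) -> y) /\ (y -> (x \/ y))): Łukasiewicz ¬ gives 1 − 1 = 0
(~(((~x /\ ~y) -> y) /\ (y -> (x \/ y))) /\ z) = min(0, 0.96) = 0
(((x /\ w) /\ ~w) -> (~(((~x /\ ~y) -> y) /\ (y -> (x \/ y))) /\ z)): min(1, 1 − 0.05 + 0) = 0.95
((~(~y \/ (~z -> y)) -> x) /\ (((x /\ w) /\ ~w) -> (~(((~x /\ ~y) -> y) /\ (y -> (x \/ y))) /\ z))) = min(1, 0.95) = 0.95

0.95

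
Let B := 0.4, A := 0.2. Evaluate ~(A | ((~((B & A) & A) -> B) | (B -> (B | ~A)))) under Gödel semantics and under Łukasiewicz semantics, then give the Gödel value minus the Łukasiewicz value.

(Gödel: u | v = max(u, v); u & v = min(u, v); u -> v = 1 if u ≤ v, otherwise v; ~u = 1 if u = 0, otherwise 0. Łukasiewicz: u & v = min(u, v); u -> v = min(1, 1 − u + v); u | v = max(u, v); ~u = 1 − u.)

0.00

Gödel evaluation:
  (B & A) = min(0.4, 0.2) = 0.2
  ((B & A) & A) = min(0.2, 0.2) = 0.2
  ~((B & A) & A): Gödel ¬ of 0.2 = 0 (operand ≠ 0)
  (~((B & A) & A) -> B): 0 ≤ 0.4, so result = 1
  ~A: Gödel ¬ of 0.2 = 0 (operand ≠ 0)
  (B | ~A) = max(0.4, 0) = 0.4
  (B -> (B | ~A)): 0.4 ≤ 0.4, so result = 1
  ((~((B & A) & A) -> B) | (B -> (B | ~A))) = max(1, 1) = 1
  (A | ((~((B & A) & A) -> B) | (B -> (B | ~A)))) = max(0.2, 1) = 1
  ~(A | ((~((B & A) & A) -> B) | (B -> (B | ~A)))): Gödel ¬ of 1 = 0 (operand ≠ 0)
  Gödel value = 0
Łukasiewicz evaluation:
  (B & A) = min(0.4, 0.2) = 0.2
  ((B & A) & A) = min(0.2, 0.2) = 0.2
  ~((B & A) & A): Łukasiewicz ¬ gives 1 − 0.2 = 0.8
  (~((B & A) & A) -> B): min(1, 1 − 0.8 + 0.4) = 0.6
  ~A: Łukasiewicz ¬ gives 1 − 0.2 = 0.8
  (B | ~A) = max(0.4, 0.8) = 0.8
  (B -> (B | ~A)): min(1, 1 − 0.4 + 0.8) = 1
  ((~((B & A) & A) -> B) | (B -> (B | ~A))) = max(0.6, 1) = 1
  (A | ((~((B & A) & A) -> B) | (B -> (B | ~A)))) = max(0.2, 1) = 1
  ~(A | ((~((B & A) & A) -> B) | (B -> (B | ~A)))): Łukasiewicz ¬ gives 1 − 1 = 0
  Łukasiewicz value = 0
Difference: 0 − 0 = 0.00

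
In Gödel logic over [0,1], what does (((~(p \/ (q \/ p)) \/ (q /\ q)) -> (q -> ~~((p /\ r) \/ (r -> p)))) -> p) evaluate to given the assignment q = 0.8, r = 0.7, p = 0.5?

(q \/ p) = max(0.8, 0.5) = 0.8
(p \/ (q \/ p)) = max(0.5, 0.8) = 0.8
~(p \/ (q \/ p)): Gödel ¬ of 0.8 = 0 (operand ≠ 0)
(q /\ q) = min(0.8, 0.8) = 0.8
(~(p \/ (q \/ p)) \/ (q /\ q)) = max(0, 0.8) = 0.8
(p /\ r) = min(0.5, 0.7) = 0.5
(r -> p): 0.7 > 0.5, so result = 0.5
((p /\ r) \/ (r -> p)) = max(0.5, 0.5) = 0.5
~((p /\ r) \/ (r -> p)): Gödel ¬ of 0.5 = 0 (operand ≠ 0)
~~((p /\ r) \/ (r -> p)): Gödel ¬ of 0 = 1 (operand is 0)
(q -> ~~((p /\ r) \/ (r -> p))): 0.8 ≤ 1, so result = 1
((~(p \/ (q \/ p)) \/ (q /\ q)) -> (q -> ~~((p /\ r) \/ (r -> p)))): 0.8 ≤ 1, so result = 1
(((~(p \/ (q \/ p)) \/ (q /\ q)) -> (q -> ~~((p /\ r) \/ (r -> p)))) -> p): 1 > 0.5, so result = 0.5

0.50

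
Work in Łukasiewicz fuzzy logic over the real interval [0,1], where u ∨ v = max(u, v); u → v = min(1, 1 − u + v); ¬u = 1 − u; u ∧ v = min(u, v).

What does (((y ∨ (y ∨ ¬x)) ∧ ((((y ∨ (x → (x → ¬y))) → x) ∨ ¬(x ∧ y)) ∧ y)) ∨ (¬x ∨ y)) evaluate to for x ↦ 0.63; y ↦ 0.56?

0.56

¬x: Łukasiewicz ¬ gives 1 − 0.63 = 0.37
(y ∨ ¬x) = max(0.56, 0.37) = 0.56
(y ∨ (y ∨ ¬x)) = max(0.56, 0.56) = 0.56
¬y: Łukasiewicz ¬ gives 1 − 0.56 = 0.44
(x → ¬y): min(1, 1 − 0.63 + 0.44) = 0.81
(x → (x → ¬y)): min(1, 1 − 0.63 + 0.81) = 1
(y ∨ (x → (x → ¬y))) = max(0.56, 1) = 1
((y ∨ (x → (x → ¬y))) → x): min(1, 1 − 1 + 0.63) = 0.63
(x ∧ y) = min(0.63, 0.56) = 0.56
¬(x ∧ y): Łukasiewicz ¬ gives 1 − 0.56 = 0.44
(((y ∨ (x → (x → ¬y))) → x) ∨ ¬(x ∧ y)) = max(0.63, 0.44) = 0.63
((((y ∨ (x → (x → ¬y))) → x) ∨ ¬(x ∧ y)) ∧ y) = min(0.63, 0.56) = 0.56
((y ∨ (y ∨ ¬x)) ∧ ((((y ∨ (x → (x → ¬y))) → x) ∨ ¬(x ∧ y)) ∧ y)) = min(0.56, 0.56) = 0.56
¬x: Łukasiewicz ¬ gives 1 − 0.63 = 0.37
(¬x ∨ y) = max(0.37, 0.56) = 0.56
(((y ∨ (y ∨ ¬x)) ∧ ((((y ∨ (x → (x → ¬y))) → x) ∨ ¬(x ∧ y)) ∧ y)) ∨ (¬x ∨ y)) = max(0.56, 0.56) = 0.56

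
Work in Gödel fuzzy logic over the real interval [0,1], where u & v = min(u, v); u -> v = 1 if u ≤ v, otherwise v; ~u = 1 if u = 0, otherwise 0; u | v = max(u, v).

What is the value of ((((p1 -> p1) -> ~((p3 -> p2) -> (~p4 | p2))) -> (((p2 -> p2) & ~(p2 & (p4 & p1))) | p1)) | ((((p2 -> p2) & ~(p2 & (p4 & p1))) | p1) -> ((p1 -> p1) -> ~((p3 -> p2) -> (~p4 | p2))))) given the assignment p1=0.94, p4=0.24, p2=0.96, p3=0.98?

(p1 -> p1): 0.94 ≤ 0.94, so result = 1
(p3 -> p2): 0.98 > 0.96, so result = 0.96
~p4: Gödel ¬ of 0.24 = 0 (operand ≠ 0)
(~p4 | p2) = max(0, 0.96) = 0.96
((p3 -> p2) -> (~p4 | p2)): 0.96 ≤ 0.96, so result = 1
~((p3 -> p2) -> (~p4 | p2)): Gödel ¬ of 1 = 0 (operand ≠ 0)
((p1 -> p1) -> ~((p3 -> p2) -> (~p4 | p2))): 1 > 0, so result = 0
(p2 -> p2): 0.96 ≤ 0.96, so result = 1
(p4 & p1) = min(0.24, 0.94) = 0.24
(p2 & (p4 & p1)) = min(0.96, 0.24) = 0.24
~(p2 & (p4 & p1)): Gödel ¬ of 0.24 = 0 (operand ≠ 0)
((p2 -> p2) & ~(p2 & (p4 & p1))) = min(1, 0) = 0
(((p2 -> p2) & ~(p2 & (p4 & p1))) | p1) = max(0, 0.94) = 0.94
(((p1 -> p1) -> ~((p3 -> p2) -> (~p4 | p2))) -> (((p2 -> p2) & ~(p2 & (p4 & p1))) | p1)): 0 ≤ 0.94, so result = 1
(p2 -> p2): 0.96 ≤ 0.96, so result = 1
(p4 & p1) = min(0.24, 0.94) = 0.24
(p2 & (p4 & p1)) = min(0.96, 0.24) = 0.24
~(p2 & (p4 & p1)): Gödel ¬ of 0.24 = 0 (operand ≠ 0)
((p2 -> p2) & ~(p2 & (p4 & p1))) = min(1, 0) = 0
(((p2 -> p2) & ~(p2 & (p4 & p1))) | p1) = max(0, 0.94) = 0.94
(p1 -> p1): 0.94 ≤ 0.94, so result = 1
(p3 -> p2): 0.98 > 0.96, so result = 0.96
~p4: Gödel ¬ of 0.24 = 0 (operand ≠ 0)
(~p4 | p2) = max(0, 0.96) = 0.96
((p3 -> p2) -> (~p4 | p2)): 0.96 ≤ 0.96, so result = 1
~((p3 -> p2) -> (~p4 | p2)): Gödel ¬ of 1 = 0 (operand ≠ 0)
((p1 -> p1) -> ~((p3 -> p2) -> (~p4 | p2))): 1 > 0, so result = 0
((((p2 -> p2) & ~(p2 & (p4 & p1))) | p1) -> ((p1 -> p1) -> ~((p3 -> p2) -> (~p4 | p2)))): 0.94 > 0, so result = 0
((((p1 -> p1) -> ~((p3 -> p2) -> (~p4 | p2))) -> (((p2 -> p2) & ~(p2 & (p4 & p1))) | p1)) | ((((p2 -> p2) & ~(p2 & (p4 & p1))) | p1) -> ((p1 -> p1) -> ~((p3 -> p2) -> (~p4 | p2))))) = max(1, 0) = 1

1.00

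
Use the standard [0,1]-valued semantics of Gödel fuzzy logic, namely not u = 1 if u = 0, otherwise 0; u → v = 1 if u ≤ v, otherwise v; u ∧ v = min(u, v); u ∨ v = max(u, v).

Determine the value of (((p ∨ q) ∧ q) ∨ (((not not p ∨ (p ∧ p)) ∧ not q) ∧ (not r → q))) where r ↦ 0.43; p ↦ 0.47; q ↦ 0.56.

0.56

(p ∨ q) = max(0.47, 0.56) = 0.56
((p ∨ q) ∧ q) = min(0.56, 0.56) = 0.56
not p: Gödel ¬ of 0.47 = 0 (operand ≠ 0)
not not p: Gödel ¬ of 0 = 1 (operand is 0)
(p ∧ p) = min(0.47, 0.47) = 0.47
(not not p ∨ (p ∧ p)) = max(1, 0.47) = 1
not q: Gödel ¬ of 0.56 = 0 (operand ≠ 0)
((not not p ∨ (p ∧ p)) ∧ not q) = min(1, 0) = 0
not r: Gödel ¬ of 0.43 = 0 (operand ≠ 0)
(not r → q): 0 ≤ 0.56, so result = 1
(((not not p ∨ (p ∧ p)) ∧ not q) ∧ (not r → q)) = min(0, 1) = 0
(((p ∨ q) ∧ q) ∨ (((not not p ∨ (p ∧ p)) ∧ not q) ∧ (not r → q))) = max(0.56, 0) = 0.56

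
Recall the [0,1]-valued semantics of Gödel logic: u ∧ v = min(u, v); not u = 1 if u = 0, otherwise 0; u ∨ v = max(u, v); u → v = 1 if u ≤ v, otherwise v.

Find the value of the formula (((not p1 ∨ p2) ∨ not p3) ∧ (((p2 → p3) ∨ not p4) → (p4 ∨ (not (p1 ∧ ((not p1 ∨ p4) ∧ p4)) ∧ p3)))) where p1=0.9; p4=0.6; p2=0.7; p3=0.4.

not p1: Gödel ¬ of 0.9 = 0 (operand ≠ 0)
(not p1 ∨ p2) = max(0, 0.7) = 0.7
not p3: Gödel ¬ of 0.4 = 0 (operand ≠ 0)
((not p1 ∨ p2) ∨ not p3) = max(0.7, 0) = 0.7
(p2 → p3): 0.7 > 0.4, so result = 0.4
not p4: Gödel ¬ of 0.6 = 0 (operand ≠ 0)
((p2 → p3) ∨ not p4) = max(0.4, 0) = 0.4
not p1: Gödel ¬ of 0.9 = 0 (operand ≠ 0)
(not p1 ∨ p4) = max(0, 0.6) = 0.6
((not p1 ∨ p4) ∧ p4) = min(0.6, 0.6) = 0.6
(p1 ∧ ((not p1 ∨ p4) ∧ p4)) = min(0.9, 0.6) = 0.6
not (p1 ∧ ((not p1 ∨ p4) ∧ p4)): Gödel ¬ of 0.6 = 0 (operand ≠ 0)
(not (p1 ∧ ((not p1 ∨ p4) ∧ p4)) ∧ p3) = min(0, 0.4) = 0
(p4 ∨ (not (p1 ∧ ((not p1 ∨ p4) ∧ p4)) ∧ p3)) = max(0.6, 0) = 0.6
(((p2 → p3) ∨ not p4) → (p4 ∨ (not (p1 ∧ ((not p1 ∨ p4) ∧ p4)) ∧ p3))): 0.4 ≤ 0.6, so result = 1
(((not p1 ∨ p2) ∨ not p3) ∧ (((p2 → p3) ∨ not p4) → (p4 ∨ (not (p1 ∧ ((not p1 ∨ p4) ∧ p4)) ∧ p3)))) = min(0.7, 1) = 0.7

0.70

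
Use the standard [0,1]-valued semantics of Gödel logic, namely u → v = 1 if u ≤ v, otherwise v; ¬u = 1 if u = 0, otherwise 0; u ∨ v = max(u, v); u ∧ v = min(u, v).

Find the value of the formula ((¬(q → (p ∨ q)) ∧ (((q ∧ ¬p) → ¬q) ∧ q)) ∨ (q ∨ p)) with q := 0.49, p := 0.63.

(p ∨ q) = max(0.63, 0.49) = 0.63
(q → (p ∨ q)): 0.49 ≤ 0.63, so result = 1
¬(q → (p ∨ q)): Gödel ¬ of 1 = 0 (operand ≠ 0)
¬p: Gödel ¬ of 0.63 = 0 (operand ≠ 0)
(q ∧ ¬p) = min(0.49, 0) = 0
¬q: Gödel ¬ of 0.49 = 0 (operand ≠ 0)
((q ∧ ¬p) → ¬q): 0 ≤ 0, so result = 1
(((q ∧ ¬p) → ¬q) ∧ q) = min(1, 0.49) = 0.49
(¬(q → (p ∨ q)) ∧ (((q ∧ ¬p) → ¬q) ∧ q)) = min(0, 0.49) = 0
(q ∨ p) = max(0.49, 0.63) = 0.63
((¬(q → (p ∨ q)) ∧ (((q ∧ ¬p) → ¬q) ∧ q)) ∨ (q ∨ p)) = max(0, 0.63) = 0.63

0.63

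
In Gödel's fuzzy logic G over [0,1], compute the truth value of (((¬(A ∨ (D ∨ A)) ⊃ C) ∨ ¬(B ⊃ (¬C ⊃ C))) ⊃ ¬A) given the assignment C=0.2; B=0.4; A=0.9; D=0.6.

(D ∨ A) = max(0.6, 0.9) = 0.9
(A ∨ (D ∨ A)) = max(0.9, 0.9) = 0.9
¬(A ∨ (D ∨ A)): Gödel ¬ of 0.9 = 0 (operand ≠ 0)
(¬(A ∨ (D ∨ A)) ⊃ C): 0 ≤ 0.2, so result = 1
¬C: Gödel ¬ of 0.2 = 0 (operand ≠ 0)
(¬C ⊃ C): 0 ≤ 0.2, so result = 1
(B ⊃ (¬C ⊃ C)): 0.4 ≤ 1, so result = 1
¬(B ⊃ (¬C ⊃ C)): Gödel ¬ of 1 = 0 (operand ≠ 0)
((¬(A ∨ (D ∨ A)) ⊃ C) ∨ ¬(B ⊃ (¬C ⊃ C))) = max(1, 0) = 1
¬A: Gödel ¬ of 0.9 = 0 (operand ≠ 0)
(((¬(A ∨ (D ∨ A)) ⊃ C) ∨ ¬(B ⊃ (¬C ⊃ C))) ⊃ ¬A): 1 > 0, so result = 0

0.00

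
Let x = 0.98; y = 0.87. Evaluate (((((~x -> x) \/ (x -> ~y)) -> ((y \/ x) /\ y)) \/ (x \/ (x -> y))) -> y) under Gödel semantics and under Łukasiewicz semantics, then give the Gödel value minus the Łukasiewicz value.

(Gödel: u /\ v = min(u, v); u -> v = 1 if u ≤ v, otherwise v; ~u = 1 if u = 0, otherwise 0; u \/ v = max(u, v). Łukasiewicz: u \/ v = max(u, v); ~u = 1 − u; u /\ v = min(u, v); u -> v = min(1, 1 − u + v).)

Gödel evaluation:
  ~x: Gödel ¬ of 0.98 = 0 (operand ≠ 0)
  (~x -> x): 0 ≤ 0.98, so result = 1
  ~y: Gödel ¬ of 0.87 = 0 (operand ≠ 0)
  (x -> ~y): 0.98 > 0, so result = 0
  ((~x -> x) \/ (x -> ~y)) = max(1, 0) = 1
  (y \/ x) = max(0.87, 0.98) = 0.98
  ((y \/ x) /\ y) = min(0.98, 0.87) = 0.87
  (((~x -> x) \/ (x -> ~y)) -> ((y \/ x) /\ y)): 1 > 0.87, so result = 0.87
  (x -> y): 0.98 > 0.87, so result = 0.87
  (x \/ (x -> y)) = max(0.98, 0.87) = 0.98
  ((((~x -> x) \/ (x -> ~y)) -> ((y \/ x) /\ y)) \/ (x \/ (x -> y))) = max(0.87, 0.98) = 0.98
  (((((~x -> x) \/ (x -> ~y)) -> ((y \/ x) /\ y)) \/ (x \/ (x -> y))) -> y): 0.98 > 0.87, so result = 0.87
  Gödel value = 0.87
Łukasiewicz evaluation:
  ~x: Łukasiewicz ¬ gives 1 − 0.98 = 0.02
  (~x -> x): min(1, 1 − 0.02 + 0.98) = 1
  ~y: Łukasiewicz ¬ gives 1 − 0.87 = 0.13
  (x -> ~y): min(1, 1 − 0.98 + 0.13) = 0.15
  ((~x -> x) \/ (x -> ~y)) = max(1, 0.15) = 1
  (y \/ x) = max(0.87, 0.98) = 0.98
  ((y \/ x) /\ y) = min(0.98, 0.87) = 0.87
  (((~x -> x) \/ (x -> ~y)) -> ((y \/ x) /\ y)): min(1, 1 − 1 + 0.87) = 0.87
  (x -> y): min(1, 1 − 0.98 + 0.87) = 0.89
  (x \/ (x -> y)) = max(0.98, 0.89) = 0.98
  ((((~x -> x) \/ (x -> ~y)) -> ((y \/ x) /\ y)) \/ (x \/ (x -> y))) = max(0.87, 0.98) = 0.98
  (((((~x -> x) \/ (x -> ~y)) -> ((y \/ x) /\ y)) \/ (x \/ (x -> y))) -> y): min(1, 1 − 0.98 + 0.87) = 0.89
  Łukasiewicz value = 0.89
Difference: 0.87 − 0.89 = -0.02

-0.02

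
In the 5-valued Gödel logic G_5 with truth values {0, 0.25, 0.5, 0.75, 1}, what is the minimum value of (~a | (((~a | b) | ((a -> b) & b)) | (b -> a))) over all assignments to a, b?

The minimum is attained at a = 0.25, b = 0.5:
  ~a: Gödel ¬ of 0.25 = 0 (operand ≠ 0)
  ~a: Gödel ¬ of 0.25 = 0 (operand ≠ 0)
  (~a | b) = max(0, 0.5) = 0.5
  (a -> b): 0.25 ≤ 0.5, so result = 1
  ((a -> b) & b) = min(1, 0.5) = 0.5
  ((~a | b) | ((a -> b) & b)) = max(0.5, 0.5) = 0.5
  (b -> a): 0.5 > 0.25, so result = 0.25
  (((~a | b) | ((a -> b) & b)) | (b -> a)) = max(0.5, 0.25) = 0.5
  (~a | (((~a | b) | ((a -> b) & b)) | (b -> a))) = max(0, 0.5) = 0.5
Checking all 25 assignments confirms none give a value below 0.50.

0.50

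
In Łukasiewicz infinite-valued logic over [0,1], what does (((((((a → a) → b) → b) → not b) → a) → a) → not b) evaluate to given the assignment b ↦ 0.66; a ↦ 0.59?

(a → a): min(1, 1 − 0.59 + 0.59) = 1
((a → a) → b): min(1, 1 − 1 + 0.66) = 0.66
(((a → a) → b) → b): min(1, 1 − 0.66 + 0.66) = 1
not b: Łukasiewicz ¬ gives 1 − 0.66 = 0.34
((((a → a) → b) → b) → not b): min(1, 1 − 1 + 0.34) = 0.34
(((((a → a) → b) → b) → not b) → a): min(1, 1 − 0.34 + 0.59) = 1
((((((a → a) → b) → b) → not b) → a) → a): min(1, 1 − 1 + 0.59) = 0.59
not b: Łukasiewicz ¬ gives 1 − 0.66 = 0.34
(((((((a → a) → b) → b) → not b) → a) → a) → not b): min(1, 1 − 0.59 + 0.34) = 0.75

0.75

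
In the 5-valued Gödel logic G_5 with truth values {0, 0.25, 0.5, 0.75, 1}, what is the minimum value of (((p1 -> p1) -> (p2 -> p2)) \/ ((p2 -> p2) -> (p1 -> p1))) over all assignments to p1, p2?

1.00

Every assignment gives 1. For instance at p1 = 0, p2 = 0:
  (p1 -> p1): 0 ≤ 0, so result = 1
  (p2 -> p2): 0 ≤ 0, so result = 1
  ((p1 -> p1) -> (p2 -> p2)): 1 ≤ 1, so result = 1
  (p2 -> p2): 0 ≤ 0, so result = 1
  (p1 -> p1): 0 ≤ 0, so result = 1
  ((p2 -> p2) -> (p1 -> p1)): 1 ≤ 1, so result = 1
  (((p1 -> p1) -> (p2 -> p2)) \/ ((p2 -> p2) -> (p1 -> p1))) = max(1, 1) = 1
All 25 assignments give value 1 — the formula is a G_5-tautology.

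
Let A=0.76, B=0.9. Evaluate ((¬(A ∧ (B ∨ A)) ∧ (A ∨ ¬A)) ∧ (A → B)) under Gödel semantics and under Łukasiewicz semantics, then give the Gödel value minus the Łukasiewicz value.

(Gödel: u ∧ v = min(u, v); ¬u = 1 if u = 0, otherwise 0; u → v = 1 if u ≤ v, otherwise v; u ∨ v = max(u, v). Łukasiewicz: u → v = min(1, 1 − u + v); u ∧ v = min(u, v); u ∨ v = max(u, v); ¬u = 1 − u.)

-0.24

Gödel evaluation:
  (B ∨ A) = max(0.9, 0.76) = 0.9
  (A ∧ (B ∨ A)) = min(0.76, 0.9) = 0.76
  ¬(A ∧ (B ∨ A)): Gödel ¬ of 0.76 = 0 (operand ≠ 0)
  ¬A: Gödel ¬ of 0.76 = 0 (operand ≠ 0)
  (A ∨ ¬A) = max(0.76, 0) = 0.76
  (¬(A ∧ (B ∨ A)) ∧ (A ∨ ¬A)) = min(0, 0.76) = 0
  (A → B): 0.76 ≤ 0.9, so result = 1
  ((¬(A ∧ (B ∨ A)) ∧ (A ∨ ¬A)) ∧ (A → B)) = min(0, 1) = 0
  Gödel value = 0
Łukasiewicz evaluation:
  (B ∨ A) = max(0.9, 0.76) = 0.9
  (A ∧ (B ∨ A)) = min(0.76, 0.9) = 0.76
  ¬(A ∧ (B ∨ A)): Łukasiewicz ¬ gives 1 − 0.76 = 0.24
  ¬A: Łukasiewicz ¬ gives 1 − 0.76 = 0.24
  (A ∨ ¬A) = max(0.76, 0.24) = 0.76
  (¬(A ∧ (B ∨ A)) ∧ (A ∨ ¬A)) = min(0.24, 0.76) = 0.24
  (A → B): min(1, 1 − 0.76 + 0.9) = 1
  ((¬(A ∧ (B ∨ A)) ∧ (A ∨ ¬A)) ∧ (A → B)) = min(0.24, 1) = 0.24
  Łukasiewicz value = 0.24
Difference: 0 − 0.24 = -0.24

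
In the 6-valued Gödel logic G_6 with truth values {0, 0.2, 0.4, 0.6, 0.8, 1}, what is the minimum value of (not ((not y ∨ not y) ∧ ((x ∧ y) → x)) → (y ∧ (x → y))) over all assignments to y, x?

0.20

The minimum is attained at y = 0.2, x = 0:
  not y: Gödel ¬ of 0.2 = 0 (operand ≠ 0)
  not y: Gödel ¬ of 0.2 = 0 (operand ≠ 0)
  (not y ∨ not y) = max(0, 0) = 0
  (x ∧ y) = min(0, 0.2) = 0
  ((x ∧ y) → x): 0 ≤ 0, so result = 1
  ((not y ∨ not y) ∧ ((x ∧ y) → x)) = min(0, 1) = 0
  not ((not y ∨ not y) ∧ ((x ∧ y) → x)): Gödel ¬ of 0 = 1 (operand is 0)
  (x → y): 0 ≤ 0.2, so result = 1
  (y ∧ (x → y)) = min(0.2, 1) = 0.2
  (not ((not y ∨ not y) ∧ ((x ∧ y) → x)) → (y ∧ (x → y))): 1 > 0.2, so result = 0.2
Checking all 36 assignments confirms none give a value below 0.20.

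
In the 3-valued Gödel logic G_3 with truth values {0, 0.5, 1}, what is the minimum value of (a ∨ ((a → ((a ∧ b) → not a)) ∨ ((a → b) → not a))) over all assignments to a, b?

The minimum is attained at a = 0.5, b = 0.5:
  (a ∧ b) = min(0.5, 0.5) = 0.5
  not a: Gödel ¬ of 0.5 = 0 (operand ≠ 0)
  ((a ∧ b) → not a): 0.5 > 0, so result = 0
  (a → ((a ∧ b) → not a)): 0.5 > 0, so result = 0
  (a → b): 0.5 ≤ 0.5, so result = 1
  not a: Gödel ¬ of 0.5 = 0 (operand ≠ 0)
  ((a → b) → not a): 1 > 0, so result = 0
  ((a → ((a ∧ b) → not a)) ∨ ((a → b) → not a)) = max(0, 0) = 0
  (a ∨ ((a → ((a ∧ b) → not a)) ∨ ((a → b) → not a))) = max(0.5, 0) = 0.5
Checking all 9 assignments confirms none give a value below 0.50.

0.50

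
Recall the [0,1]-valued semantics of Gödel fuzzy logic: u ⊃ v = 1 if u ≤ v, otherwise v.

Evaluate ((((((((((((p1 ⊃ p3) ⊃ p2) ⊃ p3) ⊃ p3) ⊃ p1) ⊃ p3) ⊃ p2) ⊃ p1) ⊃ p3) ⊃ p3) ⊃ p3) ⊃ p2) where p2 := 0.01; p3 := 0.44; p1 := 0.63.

0.01

(p1 ⊃ p3): 0.63 > 0.44, so result = 0.44
((p1 ⊃ p3) ⊃ p2): 0.44 > 0.01, so result = 0.01
(((p1 ⊃ p3) ⊃ p2) ⊃ p3): 0.01 ≤ 0.44, so result = 1
((((p1 ⊃ p3) ⊃ p2) ⊃ p3) ⊃ p3): 1 > 0.44, so result = 0.44
(((((p1 ⊃ p3) ⊃ p2) ⊃ p3) ⊃ p3) ⊃ p1): 0.44 ≤ 0.63, so result = 1
((((((p1 ⊃ p3) ⊃ p2) ⊃ p3) ⊃ p3) ⊃ p1) ⊃ p3): 1 > 0.44, so result = 0.44
(((((((p1 ⊃ p3) ⊃ p2) ⊃ p3) ⊃ p3) ⊃ p1) ⊃ p3) ⊃ p2): 0.44 > 0.01, so result = 0.01
((((((((p1 ⊃ p3) ⊃ p2) ⊃ p3) ⊃ p3) ⊃ p1) ⊃ p3) ⊃ p2) ⊃ p1): 0.01 ≤ 0.63, so result = 1
(((((((((p1 ⊃ p3) ⊃ p2) ⊃ p3) ⊃ p3) ⊃ p1) ⊃ p3) ⊃ p2) ⊃ p1) ⊃ p3): 1 > 0.44, so result = 0.44
((((((((((p1 ⊃ p3) ⊃ p2) ⊃ p3) ⊃ p3) ⊃ p1) ⊃ p3) ⊃ p2) ⊃ p1) ⊃ p3) ⊃ p3): 0.44 ≤ 0.44, so result = 1
(((((((((((p1 ⊃ p3) ⊃ p2) ⊃ p3) ⊃ p3) ⊃ p1) ⊃ p3) ⊃ p2) ⊃ p1) ⊃ p3) ⊃ p3) ⊃ p3): 1 > 0.44, so result = 0.44
((((((((((((p1 ⊃ p3) ⊃ p2) ⊃ p3) ⊃ p3) ⊃ p1) ⊃ p3) ⊃ p2) ⊃ p1) ⊃ p3) ⊃ p3) ⊃ p3) ⊃ p2): 0.44 > 0.01, so result = 0.01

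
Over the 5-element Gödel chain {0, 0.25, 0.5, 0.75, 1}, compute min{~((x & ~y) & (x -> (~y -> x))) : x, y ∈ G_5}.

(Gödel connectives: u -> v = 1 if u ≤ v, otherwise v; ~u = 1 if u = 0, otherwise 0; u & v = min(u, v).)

0.00

The minimum is attained at x = 0.25, y = 0:
  ~y: Gödel ¬ of 0 = 1 (operand is 0)
  (x & ~y) = min(0.25, 1) = 0.25
  ~y: Gödel ¬ of 0 = 1 (operand is 0)
  (~y -> x): 1 > 0.25, so result = 0.25
  (x -> (~y -> x)): 0.25 ≤ 0.25, so result = 1
  ((x & ~y) & (x -> (~y -> x))) = min(0.25, 1) = 0.25
  ~((x & ~y) & (x -> (~y -> x))): Gödel ¬ of 0.25 = 0 (operand ≠ 0)
Checking all 25 assignments confirms none give a value below 0.00.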